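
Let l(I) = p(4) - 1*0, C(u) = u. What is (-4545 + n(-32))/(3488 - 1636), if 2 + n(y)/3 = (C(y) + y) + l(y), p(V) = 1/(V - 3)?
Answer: -1185/463 ≈ -2.5594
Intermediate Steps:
p(V) = 1/(-3 + V)
l(I) = 1 (l(I) = 1/(-3 + 4) - 1*0 = 1/1 + 0 = 1 + 0 = 1)
n(y) = -3 + 6*y (n(y) = -6 + 3*((y + y) + 1) = -6 + 3*(2*y + 1) = -6 + 3*(1 + 2*y) = -6 + (3 + 6*y) = -3 + 6*y)
(-4545 + n(-32))/(3488 - 1636) = (-4545 + (-3 + 6*(-32)))/(3488 - 1636) = (-4545 + (-3 - 192))/1852 = (-4545 - 195)*(1/1852) = -4740*1/1852 = -1185/463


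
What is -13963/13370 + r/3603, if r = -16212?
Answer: -89021043/16057370 ≈ -5.5439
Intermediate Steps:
-13963/13370 + r/3603 = -13963/13370 - 16212/3603 = -13963*1/13370 - 16212*1/3603 = -13963/13370 - 5404/1201 = -89021043/16057370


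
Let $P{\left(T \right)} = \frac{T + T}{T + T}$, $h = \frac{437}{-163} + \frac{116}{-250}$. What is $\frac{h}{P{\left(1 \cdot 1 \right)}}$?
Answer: $- \frac{64079}{20375} \approx -3.145$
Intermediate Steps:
$h = - \frac{64079}{20375}$ ($h = 437 \left(- \frac{1}{163}\right) + 116 \left(- \frac{1}{250}\right) = - \frac{437}{163} - \frac{58}{125} = - \frac{64079}{20375} \approx -3.145$)
$P{\left(T \right)} = 1$ ($P{\left(T \right)} = \frac{2 T}{2 T} = 2 T \frac{1}{2 T} = 1$)
$\frac{h}{P{\left(1 \cdot 1 \right)}} = - \frac{64079}{20375 \cdot 1} = \left(- \frac{64079}{20375}\right) 1 = - \frac{64079}{20375}$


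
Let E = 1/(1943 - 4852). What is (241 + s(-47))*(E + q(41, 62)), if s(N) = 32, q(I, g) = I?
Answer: 32560164/2909 ≈ 11193.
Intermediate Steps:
E = -1/2909 (E = 1/(-2909) = -1/2909 ≈ -0.00034376)
(241 + s(-47))*(E + q(41, 62)) = (241 + 32)*(-1/2909 + 41) = 273*(119268/2909) = 32560164/2909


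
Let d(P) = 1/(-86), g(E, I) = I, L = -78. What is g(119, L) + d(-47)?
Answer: -6709/86 ≈ -78.012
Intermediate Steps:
d(P) = -1/86
g(119, L) + d(-47) = -78 - 1/86 = -6709/86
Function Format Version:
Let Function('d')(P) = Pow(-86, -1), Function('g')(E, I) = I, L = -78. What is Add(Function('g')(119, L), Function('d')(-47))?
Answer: Rational(-6709, 86) ≈ -78.012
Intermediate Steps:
Function('d')(P) = Rational(-1, 86)
Add(Function('g')(119, L), Function('d')(-47)) = Add(-78, Rational(-1, 86)) = Rational(-6709, 86)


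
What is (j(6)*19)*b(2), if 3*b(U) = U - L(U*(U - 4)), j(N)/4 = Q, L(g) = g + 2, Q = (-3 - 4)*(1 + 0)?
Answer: -2128/3 ≈ -709.33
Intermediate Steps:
Q = -7 (Q = -7*1 = -7)
L(g) = 2 + g
j(N) = -28 (j(N) = 4*(-7) = -28)
b(U) = -2/3 + U/3 - U*(-4 + U)/3 (b(U) = (U - (2 + U*(U - 4)))/3 = (U - (2 + U*(-4 + U)))/3 = (U + (-2 - U*(-4 + U)))/3 = (-2 + U - U*(-4 + U))/3 = -2/3 + U/3 - U*(-4 + U)/3)
(j(6)*19)*b(2) = (-28*19)*(-2/3 + (1/3)*2 - 1/3*2*(-4 + 2)) = -532*(-2/3 + 2/3 - 1/3*2*(-2)) = -532*(-2/3 + 2/3 + 4/3) = -532*4/3 = -2128/3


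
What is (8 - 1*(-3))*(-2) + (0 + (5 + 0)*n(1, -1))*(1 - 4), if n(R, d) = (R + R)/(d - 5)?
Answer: -17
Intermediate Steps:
n(R, d) = 2*R/(-5 + d) (n(R, d) = (2*R)/(-5 + d) = 2*R/(-5 + d))
(8 - 1*(-3))*(-2) + (0 + (5 + 0)*n(1, -1))*(1 - 4) = (8 - 1*(-3))*(-2) + (0 + (5 + 0)*(2*1/(-5 - 1)))*(1 - 4) = (8 + 3)*(-2) + (0 + 5*(2*1/(-6)))*(-3) = 11*(-2) + (0 + 5*(2*1*(-⅙)))*(-3) = -22 + (0 + 5*(-⅓))*(-3) = -22 + (0 - 5/3)*(-3) = -22 - 5/3*(-3) = -22 + 5 = -17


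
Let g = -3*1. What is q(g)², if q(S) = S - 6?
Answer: 81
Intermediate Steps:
g = -3
q(S) = -6 + S
q(g)² = (-6 - 3)² = (-9)² = 81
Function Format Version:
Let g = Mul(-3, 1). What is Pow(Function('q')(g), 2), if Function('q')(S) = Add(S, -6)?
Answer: 81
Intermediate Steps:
g = -3
Function('q')(S) = Add(-6, S)
Pow(Function('q')(g), 2) = Pow(Add(-6, -3), 2) = Pow(-9, 2) = 81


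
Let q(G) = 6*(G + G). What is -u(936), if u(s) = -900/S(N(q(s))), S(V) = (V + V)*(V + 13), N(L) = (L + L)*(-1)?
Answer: 25/28018848 ≈ 8.9226e-7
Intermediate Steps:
q(G) = 12*G (q(G) = 6*(2*G) = 12*G)
N(L) = -2*L (N(L) = (2*L)*(-1) = -2*L)
S(V) = 2*V*(13 + V) (S(V) = (2*V)*(13 + V) = 2*V*(13 + V))
u(s) = 75/(4*s*(13 - 24*s)) (u(s) = -900*(-1/(48*s*(13 - 24*s))) = -(-75)/(4*s*(13 - 24*s)) = 75/(4*s*(13 - 24*s)))
-u(936) = -(-75)/(4*936*(-13 + 24*936)) = -(-75)/(4*936*(-13 + 22464)) = -(-75)/(4*936*22451) = -1*(-25/28018848) = 25/28018848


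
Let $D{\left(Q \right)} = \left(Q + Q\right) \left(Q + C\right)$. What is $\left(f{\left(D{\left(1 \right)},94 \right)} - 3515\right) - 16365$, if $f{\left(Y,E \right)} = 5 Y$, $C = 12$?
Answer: $-19750$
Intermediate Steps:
$D{\left(Q \right)} = 2 Q \left(12 + Q\right)$ ($D{\left(Q \right)} = \left(Q + Q\right) \left(Q + 12\right) = 2 Q \left(12 + Q\right)$)
$\left(f{\left(D{\left(1 \right)},94 \right)} - 3515\right) - 16365 = \left(5 \cdot 2 \cdot 1 \left(12 + 1\right) - 3515\right) - 16365 = \left(5 \cdot 2 \cdot 1 \cdot 13 - 3515\right) - 16365 = \left(5 \cdot 26 - 3515\right) - 16365 = \left(130 - 3515\right) - 16365 = -3385 - 16365 = -19750$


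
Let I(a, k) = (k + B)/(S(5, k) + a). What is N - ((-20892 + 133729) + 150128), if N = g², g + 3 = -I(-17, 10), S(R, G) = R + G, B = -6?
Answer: -262964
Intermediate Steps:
S(R, G) = G + R
I(a, k) = (-6 + k)/(5 + a + k) (I(a, k) = (k - 6)/((k + 5) + a) = (-6 + k)/((5 + k) + a) = (-6 + k)/(5 + a + k))
g = -1 (g = -3 - (-6 + 10)/(5 - 17 + 10) = -3 - 4/(-2) = -3 - (-1)*4/2 = -3 - 1*(-2) = -3 + 2 = -1)
N = 1 (N = (-1)² = 1)
N - ((-20892 + 133729) + 150128) = 1 - ((-20892 + 133729) + 150128) = 1 - (112837 + 150128) = 1 - 1*262965 = 1 - 262965 = -262964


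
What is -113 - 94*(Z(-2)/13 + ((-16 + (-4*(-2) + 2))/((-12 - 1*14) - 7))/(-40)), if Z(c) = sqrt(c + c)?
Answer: -12383/110 - 188*I/13 ≈ -112.57 - 14.462*I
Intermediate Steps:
Z(c) = sqrt(2)*sqrt(c) (Z(c) = sqrt(2*c) = sqrt(2)*sqrt(c))
-113 - 94*(Z(-2)/13 + ((-16 + (-4*(-2) + 2))/((-12 - 1*14) - 7))/(-40)) = -113 - 94*((sqrt(2)*sqrt(-2))/13 + ((-16 + (-4*(-2) + 2))/((-12 - 1*14) - 7))/(-40)) = -113 - 94*((sqrt(2)*(I*sqrt(2)))*(1/13) + ((-16 + (8 + 2))/((-12 - 14) - 7))*(-1/40)) = -113 - 94*((2*I)*(1/13) + ((-16 + 10)/(-26 - 7))*(-1/40)) = -113 - 94*(2*I/13 - 6/(-33)*(-1/40)) = -113 - 94*(2*I/13 - 6*(-1/33)*(-1/40)) = -113 - 94*(2*I/13 + (2/11)*(-1/40)) = -113 - 94*(2*I/13 - 1/220) = -113 - 94*(-1/220 + 2*I/13) = -113 + (47/110 - 188*I/13) = -12383/110 - 188*I/13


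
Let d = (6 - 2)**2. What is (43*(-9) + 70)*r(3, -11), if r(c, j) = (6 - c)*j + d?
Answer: 5389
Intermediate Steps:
d = 16 (d = 4**2 = 16)
r(c, j) = 16 + j*(6 - c) (r(c, j) = (6 - c)*j + 16 = j*(6 - c) + 16 = 16 + j*(6 - c))
(43*(-9) + 70)*r(3, -11) = (43*(-9) + 70)*(16 + 6*(-11) - 1*3*(-11)) = (-387 + 70)*(16 - 66 + 33) = -317*(-17) = 5389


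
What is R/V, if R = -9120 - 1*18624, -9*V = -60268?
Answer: -62424/15067 ≈ -4.1431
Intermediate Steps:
V = 60268/9 (V = -⅑*(-60268) = 60268/9 ≈ 6696.4)
R = -27744 (R = -9120 - 18624 = -27744)
R/V = -27744/60268/9 = -27744*9/60268 = -62424/15067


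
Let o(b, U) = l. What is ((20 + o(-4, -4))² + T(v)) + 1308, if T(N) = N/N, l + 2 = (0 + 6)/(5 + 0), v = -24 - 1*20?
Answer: 41941/25 ≈ 1677.6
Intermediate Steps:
v = -44 (v = -24 - 20 = -44)
l = -⅘ (l = -2 + (0 + 6)/(5 + 0) = -2 + 6/5 = -⅘ ≈ -0.80000)
o(b, U) = -⅘
T(N) = 1
((20 + o(-4, -4))² + T(v)) + 1308 = ((20 - ⅘)² + 1) + 1308 = ((96/5)² + 1) + 1308 = (9216/25 + 1) + 1308 = 9241/25 + 1308 = 41941/25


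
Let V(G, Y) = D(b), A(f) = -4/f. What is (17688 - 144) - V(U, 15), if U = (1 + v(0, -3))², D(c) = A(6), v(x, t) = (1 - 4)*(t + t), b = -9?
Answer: 52634/3 ≈ 17545.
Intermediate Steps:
v(x, t) = -6*t
D(c) = -⅔ (D(c) = -4/6 = -4*⅙ = -⅔)
U = 361 (U = (1 - 6*(-3))² = (1 + 18)² = 19² = 361)
V(G, Y) = -⅔
(17688 - 144) - V(U, 15) = (17688 - 144) - 1*(-⅔) = 17544 + ⅔ = 52634/3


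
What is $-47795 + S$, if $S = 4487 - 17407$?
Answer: $-60715$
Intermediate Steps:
$S = -12920$
$-47795 + S = -47795 - 12920 = -60715$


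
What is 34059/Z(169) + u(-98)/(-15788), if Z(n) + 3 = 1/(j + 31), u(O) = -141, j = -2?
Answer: -7796984571/678884 ≈ -11485.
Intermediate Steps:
Z(n) = -86/29 (Z(n) = -3 + 1/(-2 + 31) = -3 + 1/29 = -86/29)
34059/Z(169) + u(-98)/(-15788) = 34059/(-86/29) - 141/(-15788) = 34059*(-29/86) - 141*(-1/15788) = -987711/86 + 141/15788 = -7796984571/678884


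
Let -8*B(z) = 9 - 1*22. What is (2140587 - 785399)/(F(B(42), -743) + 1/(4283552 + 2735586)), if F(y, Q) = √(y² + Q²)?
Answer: -152196025407104/435178318190644448089 + 133535613172996144544*√35331305/435178318190644448089 ≈ 1823.9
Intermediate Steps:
B(z) = 13/8 (B(z) = -(9 - 1*22)/8 = -(9 - 22)/8 = -⅛*(-13) = 13/8)
F(y, Q) = √(Q² + y²)
(2140587 - 785399)/(F(B(42), -743) + 1/(4283552 + 2735586)) = (2140587 - 785399)/(√((-743)² + (13/8)²) + 1/(4283552 + 2735586)) = 1355188/(√(552049 + 169/64) + 1/7019138) = 1355188/(√(35331305/64) + 1/7019138) = 1355188/(√35331305/8 + 1/7019138) = 1355188/(1/7019138 + √35331305/8)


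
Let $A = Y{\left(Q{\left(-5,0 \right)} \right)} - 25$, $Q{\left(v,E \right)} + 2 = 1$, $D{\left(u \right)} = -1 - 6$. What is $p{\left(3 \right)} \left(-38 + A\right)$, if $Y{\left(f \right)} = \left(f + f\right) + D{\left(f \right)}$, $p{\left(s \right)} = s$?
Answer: $-216$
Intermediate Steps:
$D{\left(u \right)} = -7$ ($D{\left(u \right)} = -1 - 6 = -7$)
$Q{\left(v,E \right)} = -1$ ($Q{\left(v,E \right)} = -2 + 1 = -1$)
$Y{\left(f \right)} = -7 + 2 f$ ($Y{\left(f \right)} = \left(f + f\right) - 7 = 2 f - 7 = -7 + 2 f$)
$A = -34$ ($A = \left(-7 + 2 \left(-1\right)\right) - 25 = \left(-7 - 2\right) - 25 = -9 - 25 = -34$)
$p{\left(3 \right)} \left(-38 + A\right) = 3 \left(-38 - 34\right) = 3 \left(-72\right) = -216$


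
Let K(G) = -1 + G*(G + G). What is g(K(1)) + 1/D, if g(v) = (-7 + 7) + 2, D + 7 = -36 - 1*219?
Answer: 523/262 ≈ 1.9962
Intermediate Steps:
D = -262 (D = -7 + (-36 - 1*219) = -7 + (-36 - 219) = -7 - 255 = -262)
K(G) = -1 + 2*G² (K(G) = -1 + G*(2*G) = -1 + 2*G²)
g(v) = 2 (g(v) = 0 + 2 = 2)
g(K(1)) + 1/D = 2 + 1/(-262) = 2 - 1/262 = 523/262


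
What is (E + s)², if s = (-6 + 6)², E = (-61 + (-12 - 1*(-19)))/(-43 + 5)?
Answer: 729/361 ≈ 2.0194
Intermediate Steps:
E = 27/19 (E = (-61 + (-12 + 19))/(-38) = (-61 + 7)*(-1/38) = -54*(-1/38) = 27/19 ≈ 1.4211)
s = 0 (s = 0² = 0)
(E + s)² = (27/19 + 0)² = (27/19)² = 729/361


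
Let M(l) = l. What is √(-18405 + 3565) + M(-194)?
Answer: -194 + 2*I*√3710 ≈ -194.0 + 121.82*I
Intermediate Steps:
√(-18405 + 3565) + M(-194) = √(-18405 + 3565) - 194 = √(-14840) - 194 = 2*I*√3710 - 194 = -194 + 2*I*√3710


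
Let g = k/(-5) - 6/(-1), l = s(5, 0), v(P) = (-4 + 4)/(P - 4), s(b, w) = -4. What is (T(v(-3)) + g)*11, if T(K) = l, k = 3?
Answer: 77/5 ≈ 15.400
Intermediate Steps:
v(P) = 0 (v(P) = 0/(-4 + P) = 0)
l = -4
T(K) = -4
g = 27/5 (g = 3/(-5) - 6/(-1) = 3*(-⅕) - 6*(-1) = -⅗ + 6 = 27/5 ≈ 5.4000)
(T(v(-3)) + g)*11 = (-4 + 27/5)*11 = (7/5)*11 = 77/5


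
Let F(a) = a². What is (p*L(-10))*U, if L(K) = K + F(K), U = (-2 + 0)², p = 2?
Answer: 720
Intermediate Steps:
U = 4 (U = (-2)² = 4)
L(K) = K + K²
(p*L(-10))*U = (2*(-10*(1 - 10)))*4 = (2*(-10*(-9)))*4 = (2*90)*4 = 180*4 = 720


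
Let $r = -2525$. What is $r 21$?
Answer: $-53025$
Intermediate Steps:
$r 21 = \left(-2525\right) 21 = -53025$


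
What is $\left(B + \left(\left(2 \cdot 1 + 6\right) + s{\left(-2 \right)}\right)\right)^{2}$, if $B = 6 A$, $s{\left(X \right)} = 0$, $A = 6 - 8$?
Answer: $16$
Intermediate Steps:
$A = -2$ ($A = 6 - 8 = -2$)
$B = -12$ ($B = 6 \left(-2\right) = -12$)
$\left(B + \left(\left(2 \cdot 1 + 6\right) + s{\left(-2 \right)}\right)\right)^{2} = \left(-12 + \left(\left(2 \cdot 1 + 6\right) + 0\right)\right)^{2} = \left(-12 + \left(\left(2 + 6\right) + 0\right)\right)^{2} = \left(-12 + \left(8 + 0\right)\right)^{2} = \left(-12 + 8\right)^{2} = \left(-4\right)^{2} = 16$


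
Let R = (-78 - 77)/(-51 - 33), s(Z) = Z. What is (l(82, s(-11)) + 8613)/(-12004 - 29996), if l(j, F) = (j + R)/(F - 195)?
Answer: -149032309/726768000 ≈ -0.20506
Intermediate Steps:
R = 155/84 (R = -155/(-84) = -155*(-1/84) = 155/84 ≈ 1.8452)
l(j, F) = (155/84 + j)/(-195 + F) (l(j, F) = (j + 155/84)/(F - 195) = (155/84 + j)/(-195 + F))
(l(82, s(-11)) + 8613)/(-12004 - 29996) = ((155/84 + 82)/(-195 - 11) + 8613)/(-12004 - 29996) = ((7043/84)/(-206) + 8613)/(-42000) = (-1/206*7043/84 + 8613)*(-1/42000) = (-7043/17304 + 8613)*(-1/42000) = (149032309/17304)*(-1/42000) = -149032309/726768000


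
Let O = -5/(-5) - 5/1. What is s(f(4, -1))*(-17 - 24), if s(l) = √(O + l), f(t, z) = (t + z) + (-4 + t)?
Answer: -41*I ≈ -41.0*I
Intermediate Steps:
f(t, z) = -4 + z + 2*t
O = -4 (O = -5*(-⅕) - 5*1 = 1 - 5 = -4)
s(l) = √(-4 + l)
s(f(4, -1))*(-17 - 24) = √(-4 + (-4 - 1 + 2*4))*(-17 - 24) = √(-4 + (-4 - 1 + 8))*(-41) = √(-4 + 3)*(-41) = √(-1)*(-41) = I*(-41) = -41*I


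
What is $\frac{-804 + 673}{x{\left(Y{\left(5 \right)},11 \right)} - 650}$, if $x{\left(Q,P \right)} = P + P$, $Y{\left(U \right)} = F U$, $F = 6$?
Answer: $\frac{131}{628} \approx 0.2086$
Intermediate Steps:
$Y{\left(U \right)} = 6 U$
$x{\left(Q,P \right)} = 2 P$
$\frac{-804 + 673}{x{\left(Y{\left(5 \right)},11 \right)} - 650} = \frac{-804 + 673}{2 \cdot 11 - 650} = - \frac{131}{22 - 650} = - \frac{131}{-628} = \left(-131\right) \left(- \frac{1}{628}\right) = \frac{131}{628}$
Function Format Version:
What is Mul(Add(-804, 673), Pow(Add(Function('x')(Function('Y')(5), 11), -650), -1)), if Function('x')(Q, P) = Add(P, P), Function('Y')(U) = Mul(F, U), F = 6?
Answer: Rational(131, 628) ≈ 0.20860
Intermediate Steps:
Function('Y')(U) = Mul(6, U)
Function('x')(Q, P) = Mul(2, P)
Mul(Add(-804, 673), Pow(Add(Function('x')(Function('Y')(5), 11), -650), -1)) = Mul(Add(-804, 673), Pow(Add(Mul(2, 11), -650), -1)) = Mul(-131, Pow(Add(22, -650), -1)) = Mul(-131, Pow(-628, -1)) = Mul(-131, Rational(-1, 628)) = Rational(131, 628)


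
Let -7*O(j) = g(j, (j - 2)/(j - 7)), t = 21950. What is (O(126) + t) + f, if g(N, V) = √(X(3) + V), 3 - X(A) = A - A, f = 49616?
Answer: 71566 - √57239/833 ≈ 71566.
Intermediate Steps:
X(A) = 3 (X(A) = 3 - (A - A) = 3 - 1*0 = 3 + 0 = 3)
g(N, V) = √(3 + V)
O(j) = -√(3 + (-2 + j)/(-7 + j))/7 (O(j) = -√(3 + (j - 2)/(j - 7))/7 = -√(3 + (-2 + j)/(-7 + j))/7)
(O(126) + t) + f = (-√(-23 + 4*126)/√(-7 + 126)/7 + 21950) + 49616 = (-√119*√(-23 + 504)/119/7 + 21950) + 49616 = (-√57239/119/7 + 21950) + 49616 = (-√57239/833 + 21950) + 49616 = (21950 - √57239/833) + 49616 = 71566 - √57239/833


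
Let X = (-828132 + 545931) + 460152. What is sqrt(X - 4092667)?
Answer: 26*I*sqrt(5791) ≈ 1978.6*I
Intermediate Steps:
X = 177951 (X = -282201 + 460152 = 177951)
sqrt(X - 4092667) = sqrt(177951 - 4092667) = sqrt(-3914716) = 26*I*sqrt(5791)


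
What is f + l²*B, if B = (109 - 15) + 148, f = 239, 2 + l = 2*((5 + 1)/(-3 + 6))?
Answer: 1207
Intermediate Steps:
l = 2 (l = -2 + 2*((5 + 1)/(-3 + 6)) = -2 + 2*(6/3) = -2 + 2*(6*(⅓)) = -2 + 2*2 = -2 + 4 = 2)
B = 242 (B = 94 + 148 = 242)
f + l²*B = 239 + 2²*242 = 239 + 4*242 = 239 + 968 = 1207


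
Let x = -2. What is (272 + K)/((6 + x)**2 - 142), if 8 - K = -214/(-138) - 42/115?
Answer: -96191/43470 ≈ -2.2128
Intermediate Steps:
K = 2351/345 (K = 8 - (-214/(-138) - 42/115) = 8 - (-214*(-1/138) - 42*1/115) = 8 - (107/69 - 42/115) = 8 - 1*409/345 = 8 - 409/345 = 2351/345 ≈ 6.8145)
(272 + K)/((6 + x)**2 - 142) = (272 + 2351/345)/((6 - 2)**2 - 142) = 96191/(345*(4**2 - 142)) = 96191/(345*(16 - 142)) = (96191/345)/(-126) = (96191/345)*(-1/126) = -96191/43470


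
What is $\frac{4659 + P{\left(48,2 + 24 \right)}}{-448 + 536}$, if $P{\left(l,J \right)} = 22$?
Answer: $\frac{4681}{88} \approx 53.193$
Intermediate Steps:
$\frac{4659 + P{\left(48,2 + 24 \right)}}{-448 + 536} = \frac{4659 + 22}{-448 + 536} = \frac{4681}{88}$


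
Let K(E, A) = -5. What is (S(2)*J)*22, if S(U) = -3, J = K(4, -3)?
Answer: 330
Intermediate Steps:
J = -5
(S(2)*J)*22 = -3*(-5)*22 = 15*22 = 330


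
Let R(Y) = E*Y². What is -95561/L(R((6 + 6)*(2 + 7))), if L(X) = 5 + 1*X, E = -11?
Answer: 95561/128299 ≈ 0.74483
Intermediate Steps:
R(Y) = -11*Y²
L(X) = 5 + X
-95561/L(R((6 + 6)*(2 + 7))) = -95561/(5 - 11*(2 + 7)²*(6 + 6)²) = -95561/(5 - 11*(12*9)²) = -95561/(5 - 11*108²) = -95561/(5 - 11*11664) = -95561/(5 - 128304) = -95561/(-128299) = -95561*(-1/128299) = 95561/128299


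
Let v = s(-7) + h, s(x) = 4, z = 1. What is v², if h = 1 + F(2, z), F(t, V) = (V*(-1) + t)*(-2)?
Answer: 9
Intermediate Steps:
F(t, V) = -2*t + 2*V (F(t, V) = (-V + t)*(-2) = (t - V)*(-2) = -2*t + 2*V)
h = -1 (h = 1 + (-2*2 + 2*1) = 1 + (-4 + 2) = 1 - 2 = -1)
v = 3 (v = 4 - 1 = 3)
v² = 3² = 9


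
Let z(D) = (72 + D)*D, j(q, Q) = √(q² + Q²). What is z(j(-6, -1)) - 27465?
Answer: -27428 + 72*√37 ≈ -26990.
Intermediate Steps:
j(q, Q) = √(Q² + q²)
z(D) = D*(72 + D)
z(j(-6, -1)) - 27465 = √((-1)² + (-6)²)*(72 + √((-1)² + (-6)²)) - 27465 = √(1 + 36)*(72 + √(1 + 36)) - 27465 = √37*(72 + √37) - 27465 = -27465 + √37*(72 + √37)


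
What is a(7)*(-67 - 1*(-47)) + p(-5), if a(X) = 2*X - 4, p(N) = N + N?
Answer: -210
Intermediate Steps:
p(N) = 2*N
a(X) = -4 + 2*X
a(7)*(-67 - 1*(-47)) + p(-5) = (-4 + 2*7)*(-67 - 1*(-47)) + 2*(-5) = (-4 + 14)*(-67 + 47) - 10 = 10*(-20) - 10 = -200 - 10 = -210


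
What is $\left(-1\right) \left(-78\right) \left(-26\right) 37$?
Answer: $-75036$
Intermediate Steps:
$\left(-1\right) \left(-78\right) \left(-26\right) 37 = 78 \left(-26\right) 37 = \left(-2028\right) 37 = -75036$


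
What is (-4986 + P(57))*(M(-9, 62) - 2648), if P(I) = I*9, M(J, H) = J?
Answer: 11884761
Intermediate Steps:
P(I) = 9*I
(-4986 + P(57))*(M(-9, 62) - 2648) = (-4986 + 9*57)*(-9 - 2648) = (-4986 + 513)*(-2657) = -4473*(-2657) = 11884761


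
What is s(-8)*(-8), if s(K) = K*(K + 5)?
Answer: -192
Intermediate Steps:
s(K) = K*(5 + K)
s(-8)*(-8) = -8*(5 - 8)*(-8) = -8*(-3)*(-8) = 24*(-8) = -192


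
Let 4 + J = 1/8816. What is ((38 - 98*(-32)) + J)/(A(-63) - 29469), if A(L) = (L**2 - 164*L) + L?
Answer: -27946721/134276496 ≈ -0.20813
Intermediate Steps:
J = -35263/8816 (J = -4 + 1/8816 = -35263/8816 ≈ -3.9999)
A(L) = L**2 - 163*L
((38 - 98*(-32)) + J)/(A(-63) - 29469) = ((38 - 98*(-32)) - 35263/8816)/(-63*(-163 - 63) - 29469) = ((38 + 3136) - 35263/8816)/(-63*(-226) - 29469) = (3174 - 35263/8816)/(14238 - 29469) = (27946721/8816)/(-15231) = (27946721/8816)*(-1/15231) = -27946721/134276496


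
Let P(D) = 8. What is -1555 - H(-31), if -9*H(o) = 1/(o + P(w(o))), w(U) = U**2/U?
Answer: -321886/207 ≈ -1555.0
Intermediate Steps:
w(U) = U
H(o) = -1/(9*(8 + o)) (H(o) = -1/(9*(o + 8)) = -1/(9*(8 + o)))
-1555 - H(-31) = -1555 - (-1)/(72 + 9*(-31)) = -1555 - (-1)/(72 - 279) = -1555 - (-1)/(-207) = -1555 - (-1)*(-1)/207 = -1555 - 1*1/207 = -1555 - 1/207 = -321886/207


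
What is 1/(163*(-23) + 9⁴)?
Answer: 1/2812 ≈ 0.00035562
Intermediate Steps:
1/(163*(-23) + 9⁴) = 1/(-3749 + 6561) = 1/2812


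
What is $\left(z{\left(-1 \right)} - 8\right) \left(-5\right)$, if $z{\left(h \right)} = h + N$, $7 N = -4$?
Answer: $\frac{335}{7} \approx 47.857$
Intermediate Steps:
$N = - \frac{4}{7}$ ($N = \frac{1}{7} \left(-4\right) = - \frac{4}{7} \approx -0.57143$)
$z{\left(h \right)} = - \frac{4}{7} + h$ ($z{\left(h \right)} = h - \frac{4}{7} = - \frac{4}{7} + h$)
$\left(z{\left(-1 \right)} - 8\right) \left(-5\right) = \left(\left(- \frac{4}{7} - 1\right) - 8\right) \left(-5\right) = \left(- \frac{11}{7} - 8\right) \left(-5\right) = \left(- \frac{67}{7}\right) \left(-5\right) = \frac{335}{7}$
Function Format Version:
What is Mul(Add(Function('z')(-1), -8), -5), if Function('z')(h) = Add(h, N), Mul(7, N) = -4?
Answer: Rational(335, 7) ≈ 47.857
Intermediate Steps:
N = Rational(-4, 7) (N = Mul(Rational(1, 7), -4) = Rational(-4, 7) ≈ -0.57143)
Function('z')(h) = Add(Rational(-4, 7), h) (Function('z')(h) = Add(h, Rational(-4, 7)) = Add(Rational(-4, 7), h))
Mul(Add(Function('z')(-1), -8), -5) = Mul(Add(Add(Rational(-4, 7), -1), -8), -5) = Mul(Add(Rational(-11, 7), -8), -5) = Mul(Rational(-67, 7), -5) = Rational(335, 7)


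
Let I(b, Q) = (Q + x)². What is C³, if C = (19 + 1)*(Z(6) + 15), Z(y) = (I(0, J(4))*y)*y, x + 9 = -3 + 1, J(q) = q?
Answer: 45042017112000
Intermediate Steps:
x = -11 (x = -9 + (-3 + 1) = -9 - 2 = -11)
I(b, Q) = (-11 + Q)² (I(b, Q) = (Q - 11)² = (-11 + Q)²)
Z(y) = 49*y² (Z(y) = ((-11 + 4)²*y)*y = ((-7)²*y)*y = (49*y)*y = 49*y²)
C = 35580 (C = (19 + 1)*(49*6² + 15) = 20*(49*36 + 15) = 20*(1764 + 15) = 20*1779 = 35580)
C³ = 35580³ = 45042017112000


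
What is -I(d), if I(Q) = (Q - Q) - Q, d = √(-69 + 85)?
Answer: 4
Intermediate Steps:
d = 4 (d = √16 = 4)
I(Q) = -Q (I(Q) = 0 - Q = -Q)
-I(d) = -(-1)*4 = -1*(-4) = 4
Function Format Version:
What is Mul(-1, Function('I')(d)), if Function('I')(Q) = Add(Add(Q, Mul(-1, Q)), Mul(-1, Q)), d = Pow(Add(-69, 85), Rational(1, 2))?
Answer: 4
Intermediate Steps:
d = 4 (d = Pow(16, Rational(1, 2)) = 4)
Function('I')(Q) = Mul(-1, Q) (Function('I')(Q) = Add(0, Mul(-1, Q)) = Mul(-1, Q))
Mul(-1, Function('I')(d)) = Mul(-1, Mul(-1, 4)) = Mul(-1, -4) = 4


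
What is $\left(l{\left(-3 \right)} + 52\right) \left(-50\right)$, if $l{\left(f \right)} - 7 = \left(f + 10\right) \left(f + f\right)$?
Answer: $-850$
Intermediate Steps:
$l{\left(f \right)} = 7 + 2 f \left(10 + f\right)$ ($l{\left(f \right)} = 7 + \left(f + 10\right) \left(f + f\right) = 7 + \left(10 + f\right) 2 f = 7 + 2 f \left(10 + f\right)$)
$\left(l{\left(-3 \right)} + 52\right) \left(-50\right) = \left(\left(7 + 2 \left(-3\right)^{2} + 20 \left(-3\right)\right) + 52\right) \left(-50\right) = \left(\left(7 + 2 \cdot 9 - 60\right) + 52\right) \left(-50\right) = \left(\left(7 + 18 - 60\right) + 52\right) \left(-50\right) = \left(-35 + 52\right) \left(-50\right) = 17 \left(-50\right) = -850$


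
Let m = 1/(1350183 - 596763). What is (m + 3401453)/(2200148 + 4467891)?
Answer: 2562722719261/5023833943380 ≈ 0.51011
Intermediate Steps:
m = 1/753420 ≈ 1.3273e-6
(m + 3401453)/(2200148 + 4467891) = (1/753420 + 3401453)/(2200148 + 4467891) = (2562722719261/753420)/6668039 = (2562722719261/753420)*(1/6668039) = 2562722719261/5023833943380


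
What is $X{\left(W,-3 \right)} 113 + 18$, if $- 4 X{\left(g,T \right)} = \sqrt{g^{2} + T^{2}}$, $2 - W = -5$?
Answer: $18 - \frac{113 \sqrt{58}}{4} \approx -197.15$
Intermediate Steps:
$W = 7$ ($W = 2 - -5 = 2 + 5 = 7$)
$X{\left(g,T \right)} = - \frac{\sqrt{T^{2} + g^{2}}}{4}$ ($X{\left(g,T \right)} = - \frac{\sqrt{g^{2} + T^{2}}}{4} = - \frac{\sqrt{T^{2} + g^{2}}}{4}$)
$X{\left(W,-3 \right)} 113 + 18 = - \frac{\sqrt{\left(-3\right)^{2} + 7^{2}}}{4} \cdot 113 + 18 = - \frac{\sqrt{9 + 49}}{4} \cdot 113 + 18 = - \frac{\sqrt{58}}{4} \cdot 113 + 18 = - \frac{113 \sqrt{58}}{4} + 18 = 18 - \frac{113 \sqrt{58}}{4}$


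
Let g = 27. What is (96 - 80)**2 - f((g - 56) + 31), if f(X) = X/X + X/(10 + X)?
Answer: 1529/6 ≈ 254.83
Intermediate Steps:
f(X) = 1 + X/(10 + X)
(96 - 80)**2 - f((g - 56) + 31) = (96 - 80)**2 - 2*(5 + ((27 - 56) + 31))/(10 + ((27 - 56) + 31)) = 16**2 - 2*(5 + (-29 + 31))/(10 + (-29 + 31)) = 256 - 2*(5 + 2)/(10 + 2) = 256 - 2*7/12 = 256 - 1*7/6 = 256 - 7/6 = 1529/6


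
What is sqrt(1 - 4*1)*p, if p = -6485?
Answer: -6485*I*sqrt(3) ≈ -11232.0*I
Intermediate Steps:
sqrt(1 - 4*1)*p = sqrt(1 - 4*1)*(-6485) = sqrt(1 - 4)*(-6485) = sqrt(-3)*(-6485) = (I*sqrt(3))*(-6485) = -6485*I*sqrt(3)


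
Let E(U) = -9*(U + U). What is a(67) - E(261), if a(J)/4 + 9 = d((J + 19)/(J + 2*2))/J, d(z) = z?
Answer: 22177478/4757 ≈ 4662.1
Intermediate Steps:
a(J) = -36 + 4*(19 + J)/(J*(4 + J)) (a(J) = -36 + 4*(((J + 19)/(J + 2*2))/J) = -36 + 4*(((19 + J)/(J + 4))/J) = -36 + 4*(((19 + J)/(4 + J))/J) = -36 + 4*((19 + J)/(J*(4 + J))) = -36 + 4*(19 + J)/(J*(4 + J)))
E(U) = -18*U
a(67) - E(261) = 4*(19 - 35*67 - 9*67²)/(67*(4 + 67)) - (-18)*261 = 4*(1/67)*(19 - 2345 - 9*4489)/71 - 1*(-4698) = 4*(1/67)*(1/71)*(19 - 2345 - 40401) + 4698 = 4*(1/67)*(1/71)*(-42727) + 4698 = -170908/4757 + 4698 = 22177478/4757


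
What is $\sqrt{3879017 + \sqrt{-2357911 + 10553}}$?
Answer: $\sqrt{3879017 + i \sqrt{2347358}} \approx 1969.5 + 0.389 i$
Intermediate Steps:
$\sqrt{3879017 + \sqrt{-2357911 + 10553}} = \sqrt{3879017 + \sqrt{-2347358}} = \sqrt{3879017 + i \sqrt{2347358}}$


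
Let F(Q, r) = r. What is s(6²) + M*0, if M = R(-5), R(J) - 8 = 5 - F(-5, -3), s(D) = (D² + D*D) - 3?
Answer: 2589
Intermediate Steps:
s(D) = -3 + 2*D² (s(D) = (D² + D²) - 3 = 2*D² - 3 = -3 + 2*D²)
R(J) = 16 (R(J) = 8 + (5 - 1*(-3)) = 8 + (5 + 3) = 8 + 8 = 16)
M = 16
s(6²) + M*0 = (-3 + 2*(6²)²) + 16*0 = (-3 + 2*36²) + 0 = (-3 + 2*1296) + 0 = (-3 + 2592) + 0 = 2589 + 0 = 2589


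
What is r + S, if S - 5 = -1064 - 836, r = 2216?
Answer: 321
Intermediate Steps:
S = -1895 (S = 5 + (-1064 - 836) = 5 - 1900 = -1895)
r + S = 2216 - 1895 = 321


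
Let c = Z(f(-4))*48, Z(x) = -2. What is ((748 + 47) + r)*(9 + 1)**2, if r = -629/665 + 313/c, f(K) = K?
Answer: 252421355/3192 ≈ 79079.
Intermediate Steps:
c = -96 (c = -2*48 = -96)
r = -268529/63840 (r = -629/665 + 313/(-96) = -629*1/665 + 313*(-1/96) = -629/665 - 313/96 = -268529/63840 ≈ -4.2063)
((748 + 47) + r)*(9 + 1)**2 = ((748 + 47) - 268529/63840)*(9 + 1)**2 = (795 - 268529/63840)*10**2 = (50484271/63840)*100 = 252421355/3192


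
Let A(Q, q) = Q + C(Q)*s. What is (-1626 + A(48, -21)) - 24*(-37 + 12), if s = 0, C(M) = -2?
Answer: -978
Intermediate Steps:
A(Q, q) = Q (A(Q, q) = Q - 2*0 = Q + 0 = Q)
(-1626 + A(48, -21)) - 24*(-37 + 12) = (-1626 + 48) - 24*(-37 + 12) = -1578 - 24*(-25) = -1578 + 600 = -978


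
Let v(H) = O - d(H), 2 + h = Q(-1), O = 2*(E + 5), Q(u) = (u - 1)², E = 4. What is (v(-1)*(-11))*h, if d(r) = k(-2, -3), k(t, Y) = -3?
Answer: -462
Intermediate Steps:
Q(u) = (-1 + u)²
d(r) = -3
O = 18 (O = 2*(4 + 5) = 2*9 = 18)
h = 2 (h = -2 + (-1 - 1)² = -2 + (-2)² = -2 + 4 = 2)
v(H) = 21 (v(H) = 18 - 1*(-3) = 18 + 3 = 21)
(v(-1)*(-11))*h = (21*(-11))*2 = -231*2 = -462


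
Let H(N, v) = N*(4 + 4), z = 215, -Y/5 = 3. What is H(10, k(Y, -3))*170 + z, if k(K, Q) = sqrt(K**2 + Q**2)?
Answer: 13815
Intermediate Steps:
Y = -15 (Y = -5*3 = -15)
H(N, v) = 8*N (H(N, v) = N*8 = 8*N)
H(10, k(Y, -3))*170 + z = (8*10)*170 + 215 = 80*170 + 215 = 13600 + 215 = 13815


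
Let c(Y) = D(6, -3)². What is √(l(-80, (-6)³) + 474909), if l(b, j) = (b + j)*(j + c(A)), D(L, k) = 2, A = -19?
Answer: √537661 ≈ 733.25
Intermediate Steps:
c(Y) = 4 (c(Y) = 2² = 4)
l(b, j) = (4 + j)*(b + j) (l(b, j) = (b + j)*(j + 4) = (b + j)*(4 + j) = (4 + j)*(b + j))
√(l(-80, (-6)³) + 474909) = √((((-6)³)² + 4*(-80) + 4*(-6)³ - 80*(-6)³) + 474909) = √(((-216)² - 320 + 4*(-216) - 80*(-216)) + 474909) = √((46656 - 320 - 864 + 17280) + 474909) = √(62752 + 474909) = √537661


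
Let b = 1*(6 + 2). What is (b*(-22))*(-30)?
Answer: 5280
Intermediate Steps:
b = 8 (b = 1*8 = 8)
(b*(-22))*(-30) = (8*(-22))*(-30) = -176*(-30) = 5280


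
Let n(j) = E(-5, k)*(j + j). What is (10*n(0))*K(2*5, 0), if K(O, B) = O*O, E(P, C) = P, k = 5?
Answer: 0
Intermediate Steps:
K(O, B) = O²
n(j) = -10*j (n(j) = -5*(j + j) = -10*j)
(10*n(0))*K(2*5, 0) = (10*(-10*0))*(2*5)² = (10*0)*10² = 0*100 = 0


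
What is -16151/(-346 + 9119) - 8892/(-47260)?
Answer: -5526506/3343645 ≈ -1.6528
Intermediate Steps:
-16151/(-346 + 9119) - 8892/(-47260) = -16151/8773 - 8892*(-1/47260) = -16151*1/8773 + 2223/11815 = -521/283 + 2223/11815 = -5526506/3343645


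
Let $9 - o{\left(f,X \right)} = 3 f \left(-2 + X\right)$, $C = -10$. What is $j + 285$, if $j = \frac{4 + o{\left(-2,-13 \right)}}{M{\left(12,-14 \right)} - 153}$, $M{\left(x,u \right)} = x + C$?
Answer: $\frac{43112}{151} \approx 285.51$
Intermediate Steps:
$o{\left(f,X \right)} = 9 - 3 f \left(-2 + X\right)$
$M{\left(x,u \right)} = -10 + x$ ($M{\left(x,u \right)} = x - 10 = -10 + x$)
$j = \frac{77}{151}$ ($j = \frac{4 + \left(9 + 6 \left(-2\right) - \left(-39\right) \left(-2\right)\right)}{\left(-10 + 12\right) - 153} = \frac{4 - 81}{2 - 153} = \frac{4 - 81}{-151} = \left(-77\right) \left(- \frac{1}{151}\right) = \frac{77}{151} \approx 0.50993$)
$j + 285 = \frac{77}{151} + 285 = \frac{43112}{151}$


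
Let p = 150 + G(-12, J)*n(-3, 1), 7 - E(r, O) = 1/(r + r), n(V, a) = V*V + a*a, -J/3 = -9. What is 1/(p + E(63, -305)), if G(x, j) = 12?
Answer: 126/34901 ≈ 0.0036102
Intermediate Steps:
J = 27 (J = -3*(-9) = 27)
n(V, a) = V**2 + a**2
E(r, O) = 7 - 1/(2*r) (E(r, O) = 7 - 1/(r + r) = 7 - 1/(2*r))
p = 270 (p = 150 + 12*((-3)**2 + 1**2) = 150 + 12*(9 + 1) = 150 + 12*10 = 150 + 120 = 270)
1/(p + E(63, -305)) = 1/(270 + (7 - 1/2/63)) = 1/(270 + (7 - 1/2*1/63)) = 1/(270 + (7 - 1/126)) = 1/(270 + 881/126) = 1/(34901/126) = 126/34901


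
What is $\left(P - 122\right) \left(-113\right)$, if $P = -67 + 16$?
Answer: $19549$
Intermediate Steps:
$P = -51$
$\left(P - 122\right) \left(-113\right) = \left(-51 - 122\right) \left(-113\right) = \left(-173\right) \left(-113\right) = 19549$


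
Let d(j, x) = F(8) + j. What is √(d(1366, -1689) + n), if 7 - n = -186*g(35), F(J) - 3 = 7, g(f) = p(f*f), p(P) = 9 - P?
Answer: 3*I*√24977 ≈ 474.12*I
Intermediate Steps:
g(f) = 9 - f² (g(f) = 9 - f*f = 9 - f²)
F(J) = 10 (F(J) = 3 + 7 = 10)
d(j, x) = 10 + j
n = -226169 (n = 7 - (-186)*(9 - 1*35²) = 7 - (-186)*(9 - 1*1225) = 7 - (-186)*(9 - 1225) = 7 - (-186)*(-1216) = 7 - 1*226176 = 7 - 226176 = -226169)
√(d(1366, -1689) + n) = √((10 + 1366) - 226169) = √(1376 - 226169) = √(-224793) = 3*I*√24977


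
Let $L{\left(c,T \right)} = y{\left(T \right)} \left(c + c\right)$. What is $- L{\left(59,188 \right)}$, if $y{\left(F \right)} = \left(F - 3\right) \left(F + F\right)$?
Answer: $-8208080$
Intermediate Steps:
$y{\left(F \right)} = 2 F \left(-3 + F\right)$ ($y{\left(F \right)} = \left(-3 + F\right) 2 F = 2 F \left(-3 + F\right)$)
$L{\left(c,T \right)} = 4 T c \left(-3 + T\right)$ ($L{\left(c,T \right)} = 2 T \left(-3 + T\right) \left(c + c\right) = 2 T \left(-3 + T\right) 2 c = 4 T c \left(-3 + T\right)$)
$- L{\left(59,188 \right)} = - 4 \cdot 188 \cdot 59 \left(-3 + 188\right) = - 4 \cdot 188 \cdot 59 \cdot 185 = \left(-1\right) 8208080 = -8208080$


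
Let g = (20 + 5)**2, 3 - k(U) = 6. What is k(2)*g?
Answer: -1875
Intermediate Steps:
k(U) = -3 (k(U) = 3 - 1*6 = 3 - 6 = -3)
g = 625 (g = 25**2 = 625)
k(2)*g = -3*625 = -1875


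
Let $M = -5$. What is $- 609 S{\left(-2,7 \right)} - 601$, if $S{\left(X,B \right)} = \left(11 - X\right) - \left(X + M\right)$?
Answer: $-12781$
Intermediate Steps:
$S{\left(X,B \right)} = 16 - 2 X$ ($S{\left(X,B \right)} = \left(11 - X\right) - \left(X - 5\right) = \left(11 - X\right) - \left(-5 + X\right) = 16 - 2 X$)
$- 609 S{\left(-2,7 \right)} - 601 = - 609 \left(16 - -4\right) - 601 = - 609 \left(16 + 4\right) - 601 = \left(-609\right) 20 - 601 = -12180 - 601 = -12781$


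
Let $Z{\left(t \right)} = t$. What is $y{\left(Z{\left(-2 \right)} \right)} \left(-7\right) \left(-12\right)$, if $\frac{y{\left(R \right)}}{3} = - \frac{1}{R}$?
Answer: $126$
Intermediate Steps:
$y{\left(R \right)} = - \frac{3}{R}$ ($y{\left(R \right)} = 3 \left(- \frac{1}{R}\right) = - \frac{3}{R}$)
$y{\left(Z{\left(-2 \right)} \right)} \left(-7\right) \left(-12\right) = - \frac{3}{-2} \left(-7\right) \left(-12\right) = \left(-3\right) \left(- \frac{1}{2}\right) \left(-7\right) \left(-12\right) = \frac{3}{2} \left(-7\right) \left(-12\right) = \left(- \frac{21}{2}\right) \left(-12\right) = 126$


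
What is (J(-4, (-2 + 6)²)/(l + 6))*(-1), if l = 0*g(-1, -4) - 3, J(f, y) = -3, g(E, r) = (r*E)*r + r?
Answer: 1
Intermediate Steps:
g(E, r) = r + E*r² (g(E, r) = (E*r)*r + r = E*r² + r = r + E*r²)
l = -3 (l = 0*(-4*(1 - 1*(-4))) - 3 = 0*(-4*(1 + 4)) - 3 = 0*(-4*5) - 3 = 0*(-20) - 3 = 0 - 3 = -3)
(J(-4, (-2 + 6)²)/(l + 6))*(-1) = -3/(-3 + 6)*(-1) = -3/3*(-1) = -3*⅓*(-1) = -1*(-1) = 1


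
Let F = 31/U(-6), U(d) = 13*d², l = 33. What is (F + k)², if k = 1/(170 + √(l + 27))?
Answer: 2962219067/569288275920 - 1217*√15/121642794 ≈ 0.0051646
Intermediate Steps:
F = 31/468 (F = 31/((13*(-6)²)) = 31/((13*36)) = 31/468 ≈ 0.066239)
k = 1/(170 + 2*√15) (k = 1/(170 + √(33 + 27)) = 1/(170 + √60) = 1/(170 + 2*√15) ≈ 0.0056260)
(F + k)² = (31/468 + (17/2884 - √15/14420))² = (6085/84357 - √15/14420)²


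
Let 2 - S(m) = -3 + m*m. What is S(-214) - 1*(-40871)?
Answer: -4920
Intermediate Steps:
S(m) = 5 - m² (S(m) = 2 - (-3 + m*m) = 2 - (-3 + m²) = 2 + (3 - m²) = 5 - m²)
S(-214) - 1*(-40871) = (5 - 1*(-214)²) - 1*(-40871) = (5 - 1*45796) + 40871 = (5 - 45796) + 40871 = -45791 + 40871 = -4920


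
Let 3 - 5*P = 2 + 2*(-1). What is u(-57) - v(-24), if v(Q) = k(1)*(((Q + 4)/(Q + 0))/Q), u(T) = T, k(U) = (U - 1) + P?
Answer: -2735/48 ≈ -56.979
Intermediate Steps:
P = ⅗ (P = ⅗ - (2 + 2*(-1))/5 = ⅗ - (2 - 2)/5 = ⅗ - ⅕*0 = ⅗ + 0 = ⅗ ≈ 0.60000)
k(U) = -⅖ + U (k(U) = (U - 1) + ⅗ = (-1 + U) + ⅗ = -⅖ + U)
v(Q) = 3*(4 + Q)/(5*Q²) (v(Q) = (-⅖ + 1)*(((Q + 4)/(Q + 0))/Q) = 3*(((4 + Q)/Q)/Q)/5 = 3*((4 + Q)/Q²)/5 = 3*(4 + Q)/(5*Q²))
u(-57) - v(-24) = -57 - 3*(4 - 24)/(5*(-24)²) = -57 - 3*(-20)/(5*576) = -57 - 1*(-1/48) = -57 + 1/48 = -2735/48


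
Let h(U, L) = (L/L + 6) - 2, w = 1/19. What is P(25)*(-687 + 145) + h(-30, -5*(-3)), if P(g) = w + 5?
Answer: -51937/19 ≈ -2733.5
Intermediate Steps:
w = 1/19 ≈ 0.052632
P(g) = 96/19 (P(g) = 1/19 + 5 = 96/19)
h(U, L) = 5 (h(U, L) = (1 + 6) - 2 = 7 - 2 = 5)
P(25)*(-687 + 145) + h(-30, -5*(-3)) = 96*(-687 + 145)/19 + 5 = (96/19)*(-542) + 5 = -52032/19 + 5 = -51937/19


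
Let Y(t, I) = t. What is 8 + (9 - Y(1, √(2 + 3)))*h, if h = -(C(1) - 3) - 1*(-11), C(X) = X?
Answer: 112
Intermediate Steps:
h = 13 (h = -(1 - 3) - 1*(-11) = -1*(-2) + 11 = 2 + 11 = 13)
8 + (9 - Y(1, √(2 + 3)))*h = 8 + (9 - 1*1)*13 = 8 + (9 - 1)*13 = 8 + 8*13 = 8 + 104 = 112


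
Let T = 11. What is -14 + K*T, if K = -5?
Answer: -69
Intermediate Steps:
-14 + K*T = -14 - 5*11 = -14 - 55 = -69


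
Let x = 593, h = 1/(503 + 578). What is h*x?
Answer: 593/1081 ≈ 0.54857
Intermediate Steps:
h = 1/1081 ≈ 0.00092507
h*x = (1/1081)*593 = 593/1081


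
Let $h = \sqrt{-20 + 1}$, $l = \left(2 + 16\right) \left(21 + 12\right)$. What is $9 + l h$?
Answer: $9 + 594 i \sqrt{19} \approx 9.0 + 2589.2 i$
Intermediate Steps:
$l = 594$ ($l = 18 \cdot 33 = 594$)
$h = i \sqrt{19}$ ($h = \sqrt{-19} = i \sqrt{19} \approx 4.3589 i$)
$9 + l h = 9 + 594 i \sqrt{19}$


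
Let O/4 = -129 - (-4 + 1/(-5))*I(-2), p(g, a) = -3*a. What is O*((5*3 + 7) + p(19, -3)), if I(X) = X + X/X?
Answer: -82584/5 ≈ -16517.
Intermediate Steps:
I(X) = 1 + X (I(X) = X + 1 = 1 + X)
O = -2664/5 (O = 4*(-129 - (-4 + 1/(-5))*(1 - 2)) = 4*(-129 - (-4 - ⅕)*(-1)) = 4*(-129 - (-21)*(-1)/5) = 4*(-129 - 1*21/5) = 4*(-129 - 21/5) = 4*(-666/5) = -2664/5 ≈ -532.80)
O*((5*3 + 7) + p(19, -3)) = -2664*((5*3 + 7) - 3*(-3))/5 = -2664*((15 + 7) + 9)/5 = -2664*(22 + 9)/5 = -2664/5*31 = -82584/5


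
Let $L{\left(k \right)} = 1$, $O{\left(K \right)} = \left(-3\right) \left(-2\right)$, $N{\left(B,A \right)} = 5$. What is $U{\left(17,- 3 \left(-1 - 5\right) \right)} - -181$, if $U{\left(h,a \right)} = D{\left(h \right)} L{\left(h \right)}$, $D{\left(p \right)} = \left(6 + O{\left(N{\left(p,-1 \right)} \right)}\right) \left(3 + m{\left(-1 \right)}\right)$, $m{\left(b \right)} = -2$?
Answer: $193$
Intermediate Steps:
$O{\left(K \right)} = 6$
$D{\left(p \right)} = 12$ ($D{\left(p \right)} = \left(6 + 6\right) \left(3 - 2\right) = 12 \cdot 1 = 12$)
$U{\left(h,a \right)} = 12$ ($U{\left(h,a \right)} = 12 \cdot 1 = 12$)
$U{\left(17,- 3 \left(-1 - 5\right) \right)} - -181 = 12 - -181 = 12 + 181 = 193$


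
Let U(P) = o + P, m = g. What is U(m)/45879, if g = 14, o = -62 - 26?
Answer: -74/45879 ≈ -0.0016129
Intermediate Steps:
o = -88
m = 14
U(P) = -88 + P
U(m)/45879 = (-88 + 14)/45879 = -74*1/45879 = -74/45879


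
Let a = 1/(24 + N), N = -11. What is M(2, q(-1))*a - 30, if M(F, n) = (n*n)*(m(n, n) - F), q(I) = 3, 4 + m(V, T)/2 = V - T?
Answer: -480/13 ≈ -36.923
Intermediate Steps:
m(V, T) = -8 - 2*T + 2*V (m(V, T) = -8 + 2*(V - T) = -8 + (-2*T + 2*V) = -8 - 2*T + 2*V)
M(F, n) = n²*(-8 - F) (M(F, n) = (n*n)*((-8 - 2*n + 2*n) - F) = n²*(-8 - F))
a = 1/13 (a = 1/(24 - 11) = 1/13 ≈ 0.076923)
M(2, q(-1))*a - 30 = (3²*(-8 - 1*2))*(1/13) - 30 = (9*(-8 - 2))*(1/13) - 30 = (9*(-10))*(1/13) - 30 = -90*1/13 - 30 = -90/13 - 30 = -480/13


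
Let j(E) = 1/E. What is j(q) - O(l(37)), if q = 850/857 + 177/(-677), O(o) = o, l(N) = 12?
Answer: -4504943/423761 ≈ -10.631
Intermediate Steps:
q = 423761/580189 (q = 850*(1/857) + 177*(-1/677) = 850/857 - 177/677 = 423761/580189 ≈ 0.73038)
j(q) - O(l(37)) = 1/(423761/580189) - 1*12 = 580189/423761 - 12 = -4504943/423761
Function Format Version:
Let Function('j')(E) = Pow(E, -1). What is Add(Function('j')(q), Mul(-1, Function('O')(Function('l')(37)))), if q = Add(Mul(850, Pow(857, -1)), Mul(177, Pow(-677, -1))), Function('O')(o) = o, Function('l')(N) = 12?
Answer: Rational(-4504943, 423761) ≈ -10.631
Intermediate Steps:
q = Rational(423761, 580189) (q = Add(Mul(850, Rational(1, 857)), Mul(177, Rational(-1, 677))) = Add(Rational(850, 857), Rational(-177, 677)) = Rational(423761, 580189) ≈ 0.73038)
Add(Function('j')(q), Mul(-1, Function('O')(Function('l')(37)))) = Add(Pow(Rational(423761, 580189), -1), Mul(-1, 12)) = Add(Rational(580189, 423761), -12) = Rational(-4504943, 423761)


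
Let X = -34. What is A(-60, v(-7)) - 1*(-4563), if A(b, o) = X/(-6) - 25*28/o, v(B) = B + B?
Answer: 13856/3 ≈ 4618.7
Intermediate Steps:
v(B) = 2*B
A(b, o) = 17/3 - 700/o (A(b, o) = -34/(-6) - 25*28/o = -34*(-⅙) - 25*28/o = 17/3 - 25*28/o = 17/3 - 700/o)
A(-60, v(-7)) - 1*(-4563) = (17/3 - 700/(2*(-7))) - 1*(-4563) = (17/3 - 700/(-14)) + 4563 = (17/3 - 700*(-1/14)) + 4563 = (17/3 + 50) + 4563 = 167/3 + 4563 = 13856/3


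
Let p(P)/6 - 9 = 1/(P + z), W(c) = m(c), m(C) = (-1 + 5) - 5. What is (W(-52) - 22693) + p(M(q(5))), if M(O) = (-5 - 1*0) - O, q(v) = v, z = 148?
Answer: -520719/23 ≈ -22640.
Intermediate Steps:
m(C) = -1 (m(C) = 4 - 5 = -1)
W(c) = -1
M(O) = -5 - O (M(O) = (-5 + 0) - O = -5 - O)
p(P) = 54 + 6/(148 + P) (p(P) = 54 + 6/(P + 148) = 54 + 6/(148 + P))
(W(-52) - 22693) + p(M(q(5))) = (-1 - 22693) + 6*(1333 + 9*(-5 - 1*5))/(148 + (-5 - 1*5)) = -22694 + 6*(1333 + 9*(-5 - 5))/(148 + (-5 - 5)) = -22694 + 6*(1333 + 9*(-10))/(148 - 10) = -22694 + 6*(1333 - 90)/138 = -22694 + 6*(1/138)*1243 = -22694 + 1243/23 = -520719/23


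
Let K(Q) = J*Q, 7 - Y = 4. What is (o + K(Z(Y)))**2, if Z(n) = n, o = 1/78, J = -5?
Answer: 1366561/6084 ≈ 224.62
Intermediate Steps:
Y = 3 (Y = 7 - 1*4 = 7 - 4 = 3)
o = 1/78 ≈ 0.012821
K(Q) = -5*Q
(o + K(Z(Y)))**2 = (1/78 - 5*3)**2 = (1/78 - 15)**2 = (-1169/78)**2 = 1366561/6084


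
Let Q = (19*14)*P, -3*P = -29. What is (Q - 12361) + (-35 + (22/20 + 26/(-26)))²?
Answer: -2571497/300 ≈ -8571.7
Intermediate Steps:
P = 29/3 (P = -⅓*(-29) = 29/3 ≈ 9.6667)
Q = 7714/3 (Q = (19*14)*(29/3) = 266*(29/3) = 7714/3 ≈ 2571.3)
(Q - 12361) + (-35 + (22/20 + 26/(-26)))² = (7714/3 - 12361) + (-35 + (22/20 + 26/(-26)))² = -29369/3 + (-35 + (22*(1/20) + 26*(-1/26)))² = -29369/3 + (-35 + (11/10 - 1))² = -29369/3 + (-35 + ⅒)² = -29369/3 + (-349/10)² = -29369/3 + 121801/100 = -2571497/300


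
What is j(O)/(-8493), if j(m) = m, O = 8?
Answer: -8/8493 ≈ -0.00094195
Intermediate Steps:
j(O)/(-8493) = 8/(-8493) = 8*(-1/8493) = -8/8493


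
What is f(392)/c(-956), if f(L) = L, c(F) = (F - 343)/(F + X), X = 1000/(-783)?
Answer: 293822816/1017117 ≈ 288.88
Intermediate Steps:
X = -1000/783 (X = 1000*(-1/783) = -1000/783 ≈ -1.2771)
c(F) = (-343 + F)/(-1000/783 + F) (c(F) = (F - 343)/(F - 1000/783) = (-343 + F)/(-1000/783 + F))
f(392)/c(-956) = 392/((783*(-343 - 956)/(-1000 + 783*(-956)))) = 392/((783*(-1299)/(-1000 - 748548))) = 392/((783*(-1299)/(-749548))) = 392/((783*(-1/749548)*(-1299))) = 392/(1017117/749548) = 392*(749548/1017117) = 293822816/1017117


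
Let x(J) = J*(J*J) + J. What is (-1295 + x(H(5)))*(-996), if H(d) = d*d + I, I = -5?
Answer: -6698100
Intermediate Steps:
H(d) = -5 + d² (H(d) = d*d - 5 = d² - 5 = -5 + d²)
x(J) = J + J³ (x(J) = J*J² + J = J³ + J = J + J³)
(-1295 + x(H(5)))*(-996) = (-1295 + ((-5 + 5²) + (-5 + 5²)³))*(-996) = (-1295 + ((-5 + 25) + (-5 + 25)³))*(-996) = (-1295 + (20 + 20³))*(-996) = (-1295 + (20 + 8000))*(-996) = (-1295 + 8020)*(-996) = 6725*(-996) = -6698100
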